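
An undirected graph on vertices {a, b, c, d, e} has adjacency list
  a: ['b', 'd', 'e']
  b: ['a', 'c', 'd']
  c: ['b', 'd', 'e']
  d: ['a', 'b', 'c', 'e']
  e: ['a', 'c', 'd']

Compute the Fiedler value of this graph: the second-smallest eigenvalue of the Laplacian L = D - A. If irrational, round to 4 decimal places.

With the vertex order [a, b, c, d, e], the degrees are [3, 3, 3, 4, 3], giving D = diag(3, 3, 3, 4, 3) and L = D - A. The sorted Laplacian eigenvalues are [0, 3, 3, 5, 5]; the algebraic connectivity is the second entry, 3. There is one zero in the spectrum, matching the 1 component.

3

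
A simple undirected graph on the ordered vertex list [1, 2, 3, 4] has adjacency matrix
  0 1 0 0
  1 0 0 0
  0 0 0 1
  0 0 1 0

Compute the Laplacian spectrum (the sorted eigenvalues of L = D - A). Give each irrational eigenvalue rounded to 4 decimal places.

[0, 0, 2, 2]

Each diagonal entry of L is the vertex degree and each off-diagonal entry is -1 where an edge is present, 0 otherwise; in the order [1, 2, 3, 4] the diagonal is [1, 1, 1, 1]. The multiplicity of 0 as a Laplacian eigenvalue equals the number of connected components. The 2 zero eigenvalues correspond to the 2 connected components. The largest eigenvalue, 2, is at most the vertex count 4. The eigenvalues sum to 4, which equals trace(L) = 2|E|.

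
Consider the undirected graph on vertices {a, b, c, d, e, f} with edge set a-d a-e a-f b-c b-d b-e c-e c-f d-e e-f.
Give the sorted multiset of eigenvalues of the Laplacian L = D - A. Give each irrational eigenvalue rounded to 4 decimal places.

Reading degrees in the order [a, b, c, d, e, f] gives [3, 3, 3, 3, 5, 3]; set D = diag(3, 3, 3, 3, 5, 3) and form L = D - A. The multiplicity of 0 as a Laplacian eigenvalue equals the number of connected components. There is one zero in the spectrum, matching the 1 component. The eigenvalues sum to 20, which equals trace(L) = 2|E|.

[0, 2.3820, 2.3820, 4.6180, 4.6180, 6]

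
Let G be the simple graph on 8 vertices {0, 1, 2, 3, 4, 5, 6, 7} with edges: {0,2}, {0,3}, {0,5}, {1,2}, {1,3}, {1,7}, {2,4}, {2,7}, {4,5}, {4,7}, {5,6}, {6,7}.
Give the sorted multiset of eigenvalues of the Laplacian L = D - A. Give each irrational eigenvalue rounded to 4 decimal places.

With the vertex order [0, 1, 2, 3, 4, 5, 6, 7], the degrees are [3, 3, 4, 2, 3, 3, 2, 4], giving D = diag(3, 3, 4, 2, 3, 3, 2, 4) and L = D - A. The multiplicity of 0 as a Laplacian eigenvalue equals the number of connected components. There is one zero in the spectrum, matching the 1 component.

[0, 1.1864, 2, 2.2679, 3.4707, 4, 5.3429, 5.7321]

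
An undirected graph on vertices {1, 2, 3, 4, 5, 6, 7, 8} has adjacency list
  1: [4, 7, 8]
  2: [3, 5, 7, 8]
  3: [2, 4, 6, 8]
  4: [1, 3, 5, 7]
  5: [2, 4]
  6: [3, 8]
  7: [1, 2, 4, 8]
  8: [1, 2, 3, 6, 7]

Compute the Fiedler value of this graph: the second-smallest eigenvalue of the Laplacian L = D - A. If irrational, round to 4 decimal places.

Each diagonal entry of L is the vertex degree and each off-diagonal entry is -1 where an edge is present, 0 otherwise; in the order [1, 2, 3, 4, 5, 6, 7, 8] the diagonal is [3, 4, 4, 4, 2, 2, 4, 5]. Computing the eigenvalues of L and sorting gives [0, 1.4424, 2, 3.3228, 4, 4.6772, 6, 6.5576]. The Fiedler value lambda_2 = 1.4424 is strictly positive, so the graph is connected. There is one zero in the spectrum, matching the 1 component.

1.4424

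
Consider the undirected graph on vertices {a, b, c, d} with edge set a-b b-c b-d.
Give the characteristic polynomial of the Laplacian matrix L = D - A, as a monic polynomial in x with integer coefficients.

With the vertex order [a, b, c, d], the degrees are [1, 3, 1, 1], giving D = diag(1, 3, 1, 1) and L = D - A. Computing det(xI - L) by cofactor expansion (or equivalently via sum-over-permutations) gives x^4 - 6x^3 + 9x^2 - 4x. Since p(0) = det(-L) = 0, x divides p(x). By the matrix-tree theorem the graph has (1/4) * product of the nonzero eigenvalues = 1 spanning tree. The largest eigenvalue, 4, is at most the vertex count 4.

x^4 - 6x^3 + 9x^2 - 4x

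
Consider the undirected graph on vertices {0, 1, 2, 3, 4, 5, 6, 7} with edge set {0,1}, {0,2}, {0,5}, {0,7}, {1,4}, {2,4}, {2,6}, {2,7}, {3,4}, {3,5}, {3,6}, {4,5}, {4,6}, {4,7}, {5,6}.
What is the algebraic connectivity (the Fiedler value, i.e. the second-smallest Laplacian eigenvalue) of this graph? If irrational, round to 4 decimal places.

1.6792

Reading degrees in the order [0, 1, 2, 3, 4, 5, 6, 7] gives [4, 2, 4, 3, 6, 4, 4, 3]; set D = diag(4, 2, 4, 3, 6, 4, 4, 3) and form L = D - A. Computing the eigenvalues of L and sorting gives [0, 1.6792, 2.2071, 4, 4, 4.9444, 5.8277, 7.3417]. The Fiedler value lambda_2 = 1.6792 is strictly positive, so the graph is connected.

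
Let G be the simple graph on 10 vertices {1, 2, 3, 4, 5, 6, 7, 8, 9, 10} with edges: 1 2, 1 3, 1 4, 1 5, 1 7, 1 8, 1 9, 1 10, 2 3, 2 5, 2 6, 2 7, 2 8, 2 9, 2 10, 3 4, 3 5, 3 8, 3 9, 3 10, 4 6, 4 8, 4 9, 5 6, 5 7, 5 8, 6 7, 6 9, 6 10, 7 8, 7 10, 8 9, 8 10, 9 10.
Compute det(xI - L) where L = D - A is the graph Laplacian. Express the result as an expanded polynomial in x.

Each diagonal entry of L is the vertex degree and each off-diagonal entry is -1 where an edge is present, 0 otherwise; in the order [1, 2, 3, 4, 5, 6, 7, 8, 9, 10] the diagonal is [8, 8, 7, 5, 6, 6, 6, 8, 7, 7]. L has integer entries, so p(x) = det(xI - L) has integer coefficients. Expanding the determinant yields x^10 - 68x^9 + 2042x^8 - 35532x^7 + 394705x^6 - 2901866x^5 + 14115483x^4 - 43791282x^3 + 78595841x^2 - 62153100x. Since p(0) = det(-L) = 0, x divides p(x). By the matrix-tree theorem the graph has (1/10) * product of the nonzero eigenvalues = 6215310 spanning trees.

x^10 - 68x^9 + 2042x^8 - 35532x^7 + 394705x^6 - 2901866x^5 + 14115483x^4 - 43791282x^3 + 78595841x^2 - 62153100x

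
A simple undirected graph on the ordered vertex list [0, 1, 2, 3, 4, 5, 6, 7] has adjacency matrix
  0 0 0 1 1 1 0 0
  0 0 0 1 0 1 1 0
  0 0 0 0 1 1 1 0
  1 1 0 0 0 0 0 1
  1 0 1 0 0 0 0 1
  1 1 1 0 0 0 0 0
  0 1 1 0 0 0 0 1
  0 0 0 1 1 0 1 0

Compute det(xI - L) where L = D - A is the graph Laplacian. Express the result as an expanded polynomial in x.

x^8 - 24x^7 + 240x^6 - 1296x^5 + 4080x^4 - 7488x^3 + 7424x^2 - 3072x

With the vertex order [0, 1, 2, 3, 4, 5, 6, 7], the degrees are [3, 3, 3, 3, 3, 3, 3, 3], giving D = diag(3, 3, 3, 3, 3, 3, 3, 3) and L = D - A. The eigenvalues of L are [0, 2, 2, 2, 4, 4, 4, 6]; the characteristic polynomial is the product of (x - lambda_i), which multiplies out to x^8 - 24x^7 + 240x^6 - 1296x^5 + 4080x^4 - 7488x^3 + 7424x^2 - 3072x. The constant term is 0 because L is singular (the all-ones vector lies in its kernel). There is one zero in the spectrum, matching the 1 component. By the matrix-tree theorem the graph has (1/8) * product of the nonzero eigenvalues = 384 spanning trees.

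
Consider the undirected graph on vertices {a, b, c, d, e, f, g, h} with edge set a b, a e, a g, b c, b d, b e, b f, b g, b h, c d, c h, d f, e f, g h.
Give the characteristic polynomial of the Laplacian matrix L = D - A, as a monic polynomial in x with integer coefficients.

Each diagonal entry of L is the vertex degree and each off-diagonal entry is -1 where an edge is present, 0 otherwise; in the order [a, b, c, d, e, f, g, h] the diagonal is [3, 7, 3, 3, 3, 3, 3, 3]. L has integer entries, so p(x) = det(xI - L) has integer coefficients. Expanding the determinant yields x^8 - 28x^7 + 322x^6 - 1974x^5 + 6965x^4 - 14126x^3 + 15225x^2 - 6728x. Since p(0) = det(-L) = 0, x divides p(x). By the matrix-tree theorem the graph has (1/8) * product of the nonzero eigenvalues = 841 spanning trees.

x^8 - 28x^7 + 322x^6 - 1974x^5 + 6965x^4 - 14126x^3 + 15225x^2 - 6728x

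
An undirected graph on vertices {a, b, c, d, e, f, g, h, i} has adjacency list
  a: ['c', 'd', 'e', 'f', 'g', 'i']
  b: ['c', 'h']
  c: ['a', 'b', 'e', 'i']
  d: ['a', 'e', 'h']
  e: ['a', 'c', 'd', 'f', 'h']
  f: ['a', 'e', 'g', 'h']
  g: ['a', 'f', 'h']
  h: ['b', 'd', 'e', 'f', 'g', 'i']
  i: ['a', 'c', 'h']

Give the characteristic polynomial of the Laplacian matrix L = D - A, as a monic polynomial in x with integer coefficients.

x^9 - 36x^8 + 550x^7 - 4650x^6 + 23757x^5 - 74992x^4 + 142628x^3 - 149234x^2 + 65673x

Reading degrees in the order [a, b, c, d, e, f, g, h, i] gives [6, 2, 4, 3, 5, 4, 3, 6, 3]; set D = diag(6, 2, 4, 3, 5, 4, 3, 6, 3) and form L = D - A. Computing det(xI - L) by cofactor expansion (or equivalently via sum-over-permutations) gives x^9 - 36x^8 + 550x^7 - 4650x^6 + 23757x^5 - 74992x^4 + 142628x^3 - 149234x^2 + 65673x. The coefficient of x^8 equals -trace(L) = -36, matching the sum of degrees. By the matrix-tree theorem the graph has (1/9) * product of the nonzero eigenvalues = 7297 spanning trees.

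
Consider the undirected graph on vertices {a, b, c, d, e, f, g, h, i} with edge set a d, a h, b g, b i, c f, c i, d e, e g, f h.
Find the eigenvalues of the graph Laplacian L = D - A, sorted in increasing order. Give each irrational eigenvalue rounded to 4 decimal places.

Each diagonal entry of L is the vertex degree and each off-diagonal entry is -1 where an edge is present, 0 otherwise; in the order [a, b, c, d, e, f, g, h, i] the diagonal is [2, 2, 2, 2, 2, 2, 2, 2, 2]. L is symmetric positive semidefinite, so every eigenvalue is real and nonnegative. The single zero eigenvalue shows the graph is connected. There is one zero in the spectrum, matching the 1 component.

[0, 0.4679, 0.4679, 1.6527, 1.6527, 3, 3, 3.8794, 3.8794]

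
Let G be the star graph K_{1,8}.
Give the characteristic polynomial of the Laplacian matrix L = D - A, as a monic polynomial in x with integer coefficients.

The graph has 9 vertices and degree multiset [8, 1, 1, 1, 1, 1, 1, 1, 1]; D is the diagonal matrix of degrees and L = D - A. L has integer entries, so p(x) = det(xI - L) has integer coefficients. Expanding the determinant yields x^9 - 16x^8 + 84x^7 - 224x^6 + 350x^5 - 336x^4 + 196x^3 - 64x^2 + 9x. The coefficient of x^8 equals -trace(L) = -16, matching the sum of degrees.

x^9 - 16x^8 + 84x^7 - 224x^6 + 350x^5 - 336x^4 + 196x^3 - 64x^2 + 9x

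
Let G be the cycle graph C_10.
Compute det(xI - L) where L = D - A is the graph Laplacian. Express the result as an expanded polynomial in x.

The graph has 10 vertices and degree multiset [2, 2, 2, 2, 2, 2, 2, 2, 2, 2]; D is the diagonal matrix of degrees and L = D - A. Computing det(xI - L) by cofactor expansion (or equivalently via sum-over-permutations) gives x^10 - 20x^9 + 170x^8 - 800x^7 + 2275x^6 - 4004x^5 + 4290x^4 - 2640x^3 + 825x^2 - 100x. Since p(0) = det(-L) = 0, x divides p(x). By the matrix-tree theorem the graph has (1/10) * product of the nonzero eigenvalues = 10 spanning trees.

x^10 - 20x^9 + 170x^8 - 800x^7 + 2275x^6 - 4004x^5 + 4290x^4 - 2640x^3 + 825x^2 - 100x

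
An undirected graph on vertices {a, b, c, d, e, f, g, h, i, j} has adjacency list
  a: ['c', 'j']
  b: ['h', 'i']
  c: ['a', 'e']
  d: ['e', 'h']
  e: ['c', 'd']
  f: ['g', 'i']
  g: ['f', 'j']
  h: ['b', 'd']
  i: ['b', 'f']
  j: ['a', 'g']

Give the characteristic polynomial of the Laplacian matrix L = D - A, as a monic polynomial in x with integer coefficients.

Reading degrees in the order [a, b, c, d, e, f, g, h, i, j] gives [2, 2, 2, 2, 2, 2, 2, 2, 2, 2]; set D = diag(2, 2, 2, 2, 2, 2, 2, 2, 2, 2) and form L = D - A. L has integer entries, so p(x) = det(xI - L) has integer coefficients. Expanding the determinant yields x^10 - 20x^9 + 170x^8 - 800x^7 + 2275x^6 - 4004x^5 + 4290x^4 - 2640x^3 + 825x^2 - 100x. The coefficient of x^9 equals -trace(L) = -20, matching the sum of degrees. The eigenvalues sum to 20, which equals trace(L) = 2|E|.

x^10 - 20x^9 + 170x^8 - 800x^7 + 2275x^6 - 4004x^5 + 4290x^4 - 2640x^3 + 825x^2 - 100x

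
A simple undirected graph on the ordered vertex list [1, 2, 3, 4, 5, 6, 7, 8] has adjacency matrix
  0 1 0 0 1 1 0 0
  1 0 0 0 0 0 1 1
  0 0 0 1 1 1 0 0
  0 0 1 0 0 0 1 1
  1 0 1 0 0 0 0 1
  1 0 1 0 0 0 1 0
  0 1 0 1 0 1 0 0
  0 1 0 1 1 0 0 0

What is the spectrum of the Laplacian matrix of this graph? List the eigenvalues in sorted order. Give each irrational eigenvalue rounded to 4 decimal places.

Reading degrees in the order [1, 2, 3, 4, 5, 6, 7, 8] gives [3, 3, 3, 3, 3, 3, 3, 3]; set D = diag(3, 3, 3, 3, 3, 3, 3, 3) and form L = D - A. Diagonalising L (or applying a numerical eigensolver to the 8x8 matrix) gives the spectrum above. The single zero eigenvalue shows the graph is connected. The eigenvalues sum to 24, which equals trace(L) = 2|E|.

[0, 2, 2, 2, 4, 4, 4, 6]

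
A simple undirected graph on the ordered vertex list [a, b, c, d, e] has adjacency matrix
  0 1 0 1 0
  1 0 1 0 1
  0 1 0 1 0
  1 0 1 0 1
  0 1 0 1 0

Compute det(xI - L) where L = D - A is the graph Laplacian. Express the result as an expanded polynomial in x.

With the vertex order [a, b, c, d, e], the degrees are [2, 3, 2, 3, 2], giving D = diag(2, 3, 2, 3, 2) and L = D - A. L has integer entries, so p(x) = det(xI - L) has integer coefficients. Expanding the determinant yields x^5 - 12x^4 + 51x^3 - 92x^2 + 60x. The constant term is 0 because L is singular (the all-ones vector lies in its kernel). By the matrix-tree theorem the graph has (1/5) * product of the nonzero eigenvalues = 12 spanning trees.

x^5 - 12x^4 + 51x^3 - 92x^2 + 60x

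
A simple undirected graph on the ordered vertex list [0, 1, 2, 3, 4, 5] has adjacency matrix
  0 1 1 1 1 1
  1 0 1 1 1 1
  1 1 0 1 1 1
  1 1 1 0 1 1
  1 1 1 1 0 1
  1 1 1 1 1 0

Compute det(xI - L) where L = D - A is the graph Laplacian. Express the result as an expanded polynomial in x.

x^6 - 30x^5 + 360x^4 - 2160x^3 + 6480x^2 - 7776x

With the vertex order [0, 1, 2, 3, 4, 5], the degrees are [5, 5, 5, 5, 5, 5], giving D = diag(5, 5, 5, 5, 5, 5) and L = D - A. Computing det(xI - L) by cofactor expansion (or equivalently via sum-over-permutations) gives x^6 - 30x^5 + 360x^4 - 2160x^3 + 6480x^2 - 7776x. The constant term is 0 because L is singular (the all-ones vector lies in its kernel). The largest eigenvalue, 6, is at most the vertex count 6.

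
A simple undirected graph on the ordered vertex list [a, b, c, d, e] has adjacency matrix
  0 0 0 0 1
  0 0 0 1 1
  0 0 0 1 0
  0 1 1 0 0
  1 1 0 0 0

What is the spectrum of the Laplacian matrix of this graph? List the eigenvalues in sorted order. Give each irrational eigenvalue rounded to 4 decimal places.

[0, 0.3820, 1.3820, 2.6180, 3.6180]

Reading degrees in the order [a, b, c, d, e] gives [1, 2, 1, 2, 2]; set D = diag(1, 2, 1, 2, 2) and form L = D - A. The multiplicity of 0 as a Laplacian eigenvalue equals the number of connected components. There is one zero in the spectrum, matching the 1 component.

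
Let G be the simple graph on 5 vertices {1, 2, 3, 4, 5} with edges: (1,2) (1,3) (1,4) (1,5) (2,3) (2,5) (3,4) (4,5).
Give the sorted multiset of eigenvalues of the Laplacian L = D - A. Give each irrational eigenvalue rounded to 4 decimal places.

[0, 3, 3, 5, 5]

Each diagonal entry of L is the vertex degree and each off-diagonal entry is -1 where an edge is present, 0 otherwise; in the order [1, 2, 3, 4, 5] the diagonal is [4, 3, 3, 3, 3]. Since every row of L sums to 0, the all-ones vector is in the kernel and 0 is an eigenvalue. The single zero eigenvalue shows the graph is connected. The eigenvalues sum to 16, which equals trace(L) = 2|E|.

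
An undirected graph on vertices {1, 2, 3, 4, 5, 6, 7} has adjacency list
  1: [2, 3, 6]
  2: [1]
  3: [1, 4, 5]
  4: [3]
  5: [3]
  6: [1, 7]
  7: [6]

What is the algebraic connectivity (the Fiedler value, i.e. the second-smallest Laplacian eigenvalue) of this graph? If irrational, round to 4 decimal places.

0.3217

With the vertex order [1, 2, 3, 4, 5, 6, 7], the degrees are [3, 1, 3, 1, 1, 2, 1], giving D = diag(3, 1, 3, 1, 1, 2, 1) and L = D - A. The smallest Laplacian eigenvalue is always 0. The next one, lambda_2 = 0.3217, measures how hard the graph is to disconnect: larger values mean better connectivity. The eigenvalues sum to 12, which equals trace(L) = 2|E|.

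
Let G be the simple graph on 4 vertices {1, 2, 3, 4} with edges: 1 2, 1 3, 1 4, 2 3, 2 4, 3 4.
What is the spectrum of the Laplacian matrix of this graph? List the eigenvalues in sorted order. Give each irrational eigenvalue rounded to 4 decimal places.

Reading degrees in the order [1, 2, 3, 4] gives [3, 3, 3, 3]; set D = diag(3, 3, 3, 3) and form L = D - A. Since every row of L sums to 0, the all-ones vector is in the kernel and 0 is an eigenvalue. The largest eigenvalue, 4, is at most the vertex count 4.

[0, 4, 4, 4]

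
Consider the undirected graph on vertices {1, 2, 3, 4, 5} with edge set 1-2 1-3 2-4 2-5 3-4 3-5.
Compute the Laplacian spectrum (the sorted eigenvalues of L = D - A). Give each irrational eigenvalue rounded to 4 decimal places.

[0, 2, 2, 3, 5]

Reading degrees in the order [1, 2, 3, 4, 5] gives [2, 3, 3, 2, 2]; set D = diag(2, 3, 3, 2, 2) and form L = D - A. Since every row of L sums to 0, the all-ones vector is in the kernel and 0 is an eigenvalue. The single zero eigenvalue shows the graph is connected.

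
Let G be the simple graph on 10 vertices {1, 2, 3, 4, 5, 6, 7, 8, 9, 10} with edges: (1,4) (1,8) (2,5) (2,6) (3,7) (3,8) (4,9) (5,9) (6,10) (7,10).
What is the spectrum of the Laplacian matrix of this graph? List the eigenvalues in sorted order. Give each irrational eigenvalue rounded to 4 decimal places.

With the vertex order [1, 2, 3, 4, 5, 6, 7, 8, 9, 10], the degrees are [2, 2, 2, 2, 2, 2, 2, 2, 2, 2], giving D = diag(2, 2, 2, 2, 2, 2, 2, 2, 2, 2) and L = D - A. The multiplicity of 0 as a Laplacian eigenvalue equals the number of connected components. The single zero eigenvalue shows the graph is connected.

[0, 0.3820, 0.3820, 1.3820, 1.3820, 2.6180, 2.6180, 3.6180, 3.6180, 4]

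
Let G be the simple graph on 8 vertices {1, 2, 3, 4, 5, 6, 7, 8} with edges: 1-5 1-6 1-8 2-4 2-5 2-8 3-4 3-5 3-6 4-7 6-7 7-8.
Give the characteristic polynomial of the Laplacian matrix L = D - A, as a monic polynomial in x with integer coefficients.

x^8 - 24x^7 + 240x^6 - 1296x^5 + 4080x^4 - 7488x^3 + 7424x^2 - 3072x

With the vertex order [1, 2, 3, 4, 5, 6, 7, 8], the degrees are [3, 3, 3, 3, 3, 3, 3, 3], giving D = diag(3, 3, 3, 3, 3, 3, 3, 3) and L = D - A. Computing det(xI - L) by cofactor expansion (or equivalently via sum-over-permutations) gives x^8 - 24x^7 + 240x^6 - 1296x^5 + 4080x^4 - 7488x^3 + 7424x^2 - 3072x. Since p(0) = det(-L) = 0, x divides p(x).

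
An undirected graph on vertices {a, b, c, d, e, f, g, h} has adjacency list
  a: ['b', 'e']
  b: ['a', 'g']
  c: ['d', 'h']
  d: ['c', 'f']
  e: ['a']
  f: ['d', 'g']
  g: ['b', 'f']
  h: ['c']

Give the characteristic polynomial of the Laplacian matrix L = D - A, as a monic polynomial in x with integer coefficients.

Reading degrees in the order [a, b, c, d, e, f, g, h] gives [2, 2, 2, 2, 1, 2, 2, 1]; set D = diag(2, 2, 2, 2, 1, 2, 2, 1) and form L = D - A. Computing det(xI - L) by cofactor expansion (or equivalently via sum-over-permutations) gives x^8 - 14x^7 + 78x^6 - 220x^5 + 330x^4 - 252x^3 + 84x^2 - 8x. The coefficient of x^7 equals -trace(L) = -14, matching the sum of degrees. By the matrix-tree theorem the graph has (1/8) * product of the nonzero eigenvalues = 1 spanning tree.

x^8 - 14x^7 + 78x^6 - 220x^5 + 330x^4 - 252x^3 + 84x^2 - 8x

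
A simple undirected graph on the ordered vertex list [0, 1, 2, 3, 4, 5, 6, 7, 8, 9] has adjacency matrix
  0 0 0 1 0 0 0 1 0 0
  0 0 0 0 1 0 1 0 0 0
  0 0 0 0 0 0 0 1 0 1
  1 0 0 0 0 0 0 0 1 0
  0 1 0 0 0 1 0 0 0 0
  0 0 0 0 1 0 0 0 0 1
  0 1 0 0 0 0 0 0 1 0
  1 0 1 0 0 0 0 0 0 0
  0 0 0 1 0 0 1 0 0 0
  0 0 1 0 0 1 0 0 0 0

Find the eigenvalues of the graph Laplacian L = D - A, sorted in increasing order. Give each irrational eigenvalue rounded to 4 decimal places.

Each diagonal entry of L is the vertex degree and each off-diagonal entry is -1 where an edge is present, 0 otherwise; in the order [0, 1, 2, 3, 4, 5, 6, 7, 8, 9] the diagonal is [2, 2, 2, 2, 2, 2, 2, 2, 2, 2]. Since every row of L sums to 0, the all-ones vector is in the kernel and 0 is an eigenvalue. The single zero eigenvalue shows the graph is connected. The eigenvalues sum to 20, which equals trace(L) = 2|E|. The largest eigenvalue, 4, is at most the vertex count 10.

[0, 0.3820, 0.3820, 1.3820, 1.3820, 2.6180, 2.6180, 3.6180, 3.6180, 4]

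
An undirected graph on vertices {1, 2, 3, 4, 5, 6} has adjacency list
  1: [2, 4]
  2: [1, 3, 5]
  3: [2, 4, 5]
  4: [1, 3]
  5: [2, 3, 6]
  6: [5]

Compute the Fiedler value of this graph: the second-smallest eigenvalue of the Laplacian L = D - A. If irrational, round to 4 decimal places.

Each diagonal entry of L is the vertex degree and each off-diagonal entry is -1 where an edge is present, 0 otherwise; in the order [1, 2, 3, 4, 5, 6] the diagonal is [2, 3, 3, 2, 3, 1]. The smallest Laplacian eigenvalue is always 0. The next one, lambda_2 = 0.6972, measures how hard the graph is to disconnect: larger values mean better connectivity. The largest eigenvalue, 4.6180, is at most the vertex count 6. The eigenvalues sum to 14, which equals trace(L) = 2|E|.

0.6972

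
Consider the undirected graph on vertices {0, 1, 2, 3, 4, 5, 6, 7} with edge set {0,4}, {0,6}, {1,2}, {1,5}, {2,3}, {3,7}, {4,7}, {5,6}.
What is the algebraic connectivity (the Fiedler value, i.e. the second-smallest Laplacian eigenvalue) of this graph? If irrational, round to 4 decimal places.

0.5858

With the vertex order [0, 1, 2, 3, 4, 5, 6, 7], the degrees are [2, 2, 2, 2, 2, 2, 2, 2], giving D = diag(2, 2, 2, 2, 2, 2, 2, 2) and L = D - A. The smallest Laplacian eigenvalue is always 0. The next one, lambda_2 = 0.5858, measures how hard the graph is to disconnect: larger values mean better connectivity. By the matrix-tree theorem the graph has (1/8) * product of the nonzero eigenvalues = 8 spanning trees. There is one zero in the spectrum, matching the 1 component.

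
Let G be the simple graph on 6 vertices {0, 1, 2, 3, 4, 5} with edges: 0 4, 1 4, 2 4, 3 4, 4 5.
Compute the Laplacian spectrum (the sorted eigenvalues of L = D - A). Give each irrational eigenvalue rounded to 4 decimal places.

Reading degrees in the order [0, 1, 2, 3, 4, 5] gives [1, 1, 1, 1, 5, 1]; set D = diag(1, 1, 1, 1, 5, 1) and form L = D - A. Diagonalising L (or applying a numerical eigensolver to the 6x6 matrix) gives the spectrum above. The single zero eigenvalue shows the graph is connected. The largest eigenvalue, 6, is at most the vertex count 6. The eigenvalues sum to 10, which equals trace(L) = 2|E|.

[0, 1, 1, 1, 1, 6]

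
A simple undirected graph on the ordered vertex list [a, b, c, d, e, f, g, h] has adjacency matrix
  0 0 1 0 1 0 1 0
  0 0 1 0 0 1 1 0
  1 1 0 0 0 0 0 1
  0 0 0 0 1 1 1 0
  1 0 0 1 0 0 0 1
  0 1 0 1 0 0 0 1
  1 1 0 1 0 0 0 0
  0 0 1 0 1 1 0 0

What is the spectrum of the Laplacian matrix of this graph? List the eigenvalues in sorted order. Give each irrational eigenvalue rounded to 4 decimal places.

[0, 2, 2, 2, 4, 4, 4, 6]

Reading degrees in the order [a, b, c, d, e, f, g, h] gives [3, 3, 3, 3, 3, 3, 3, 3]; set D = diag(3, 3, 3, 3, 3, 3, 3, 3) and form L = D - A. Since every row of L sums to 0, the all-ones vector is in the kernel and 0 is an eigenvalue. The single zero eigenvalue shows the graph is connected.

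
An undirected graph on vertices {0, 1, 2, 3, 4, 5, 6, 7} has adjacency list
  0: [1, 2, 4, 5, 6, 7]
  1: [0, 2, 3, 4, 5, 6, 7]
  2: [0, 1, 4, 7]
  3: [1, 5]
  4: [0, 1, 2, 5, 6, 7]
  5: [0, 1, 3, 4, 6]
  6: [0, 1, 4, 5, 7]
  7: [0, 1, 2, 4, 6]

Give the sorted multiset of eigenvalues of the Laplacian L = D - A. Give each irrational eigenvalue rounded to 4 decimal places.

Each diagonal entry of L is the vertex degree and each off-diagonal entry is -1 where an edge is present, 0 otherwise; in the order [0, 1, 2, 3, 4, 5, 6, 7] the diagonal is [6, 7, 4, 2, 6, 5, 5, 5]. Since every row of L sums to 0, the all-ones vector is in the kernel and 0 is an eigenvalue. The single zero eigenvalue shows the graph is connected. There is one zero in the spectrum, matching the 1 component.

[0, 1.8585, 4.0416, 5.4006, 6.5259, 7, 7.1734, 8]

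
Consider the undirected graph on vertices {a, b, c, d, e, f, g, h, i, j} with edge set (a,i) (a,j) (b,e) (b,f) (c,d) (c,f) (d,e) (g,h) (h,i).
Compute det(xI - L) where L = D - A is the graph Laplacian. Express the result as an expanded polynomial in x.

Reading degrees in the order [a, b, c, d, e, f, g, h, i, j] gives [2, 2, 2, 2, 2, 2, 1, 2, 2, 1]; set D = diag(2, 2, 2, 2, 2, 2, 1, 2, 2, 1) and form L = D - A. Computing det(xI - L) by cofactor expansion (or equivalently via sum-over-permutations) gives x^10 - 18x^9 + 136x^8 - 560x^7 + 1365x^6 - 2000x^5 + 1700x^4 - 750x^3 + 125x^2. Since p(0) = det(-L) = 0, x divides p(x). The largest eigenvalue, 3.6180, is at most the vertex count 10.

x^10 - 18x^9 + 136x^8 - 560x^7 + 1365x^6 - 2000x^5 + 1700x^4 - 750x^3 + 125x^2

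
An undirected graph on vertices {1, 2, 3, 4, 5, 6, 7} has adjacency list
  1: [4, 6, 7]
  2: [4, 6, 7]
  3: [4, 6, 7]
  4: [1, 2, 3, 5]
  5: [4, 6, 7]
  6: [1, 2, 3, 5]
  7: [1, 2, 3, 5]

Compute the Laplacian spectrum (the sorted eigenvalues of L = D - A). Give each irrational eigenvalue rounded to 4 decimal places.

Each diagonal entry of L is the vertex degree and each off-diagonal entry is -1 where an edge is present, 0 otherwise; in the order [1, 2, 3, 4, 5, 6, 7] the diagonal is [3, 3, 3, 4, 3, 4, 4]. Since every row of L sums to 0, the all-ones vector is in the kernel and 0 is an eigenvalue. The single zero eigenvalue shows the graph is connected. There is one zero in the spectrum, matching the 1 component.

[0, 3, 3, 3, 4, 4, 7]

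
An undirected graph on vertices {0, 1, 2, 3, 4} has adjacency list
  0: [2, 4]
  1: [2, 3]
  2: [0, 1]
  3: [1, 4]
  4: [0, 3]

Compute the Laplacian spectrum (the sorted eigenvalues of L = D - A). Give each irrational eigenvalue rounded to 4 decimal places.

Each diagonal entry of L is the vertex degree and each off-diagonal entry is -1 where an edge is present, 0 otherwise; in the order [0, 1, 2, 3, 4] the diagonal is [2, 2, 2, 2, 2]. L is symmetric positive semidefinite, so every eigenvalue is real and nonnegative. The largest eigenvalue, 3.6180, is at most the vertex count 5. By the matrix-tree theorem the graph has (1/5) * product of the nonzero eigenvalues = 5 spanning trees.

[0, 1.3820, 1.3820, 3.6180, 3.6180]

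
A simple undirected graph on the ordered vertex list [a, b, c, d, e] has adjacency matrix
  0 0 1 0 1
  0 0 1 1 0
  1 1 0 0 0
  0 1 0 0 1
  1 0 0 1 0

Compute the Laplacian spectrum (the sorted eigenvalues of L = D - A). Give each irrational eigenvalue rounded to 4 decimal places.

[0, 1.3820, 1.3820, 3.6180, 3.6180]

Each diagonal entry of L is the vertex degree and each off-diagonal entry is -1 where an edge is present, 0 otherwise; in the order [a, b, c, d, e] the diagonal is [2, 2, 2, 2, 2]. Since every row of L sums to 0, the all-ones vector is in the kernel and 0 is an eigenvalue. By the matrix-tree theorem the graph has (1/5) * product of the nonzero eigenvalues = 5 spanning trees. The eigenvalues sum to 10, which equals trace(L) = 2|E|.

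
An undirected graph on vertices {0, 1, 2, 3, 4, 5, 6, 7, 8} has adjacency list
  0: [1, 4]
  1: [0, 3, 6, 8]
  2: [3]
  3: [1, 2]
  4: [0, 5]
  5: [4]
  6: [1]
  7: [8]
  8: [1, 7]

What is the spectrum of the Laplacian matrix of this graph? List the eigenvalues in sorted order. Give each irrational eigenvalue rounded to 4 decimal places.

With the vertex order [0, 1, 2, 3, 4, 5, 6, 7, 8], the degrees are [2, 4, 1, 2, 2, 1, 1, 1, 2], giving D = diag(2, 4, 1, 2, 2, 1, 1, 1, 2) and L = D - A. L is symmetric positive semidefinite, so every eigenvalue is real and nonnegative. The largest eigenvalue, 5.2439, is at most the vertex count 9.

[0, 0.2398, 0.3820, 0.7199, 1.4240, 2.2032, 2.6180, 3.1692, 5.2439]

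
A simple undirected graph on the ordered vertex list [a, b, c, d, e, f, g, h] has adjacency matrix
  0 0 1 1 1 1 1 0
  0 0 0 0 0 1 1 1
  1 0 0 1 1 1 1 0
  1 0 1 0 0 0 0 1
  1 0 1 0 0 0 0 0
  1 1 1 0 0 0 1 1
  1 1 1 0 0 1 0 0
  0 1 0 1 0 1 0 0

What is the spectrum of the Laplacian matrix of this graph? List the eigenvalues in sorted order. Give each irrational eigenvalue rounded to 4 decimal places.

With the vertex order [a, b, c, d, e, f, g, h], the degrees are [5, 3, 5, 3, 2, 5, 4, 3], giving D = diag(5, 3, 5, 3, 2, 5, 4, 3) and L = D - A. Diagonalising L (or applying a numerical eigensolver to the 8x8 matrix) gives the spectrum above. The eigenvalues sum to 30, which equals trace(L) = 2|E|. There is one zero in the spectrum, matching the 1 component.

[0, 1.4930, 2.4990, 3.0881, 4.5165, 5.6237, 6, 6.7797]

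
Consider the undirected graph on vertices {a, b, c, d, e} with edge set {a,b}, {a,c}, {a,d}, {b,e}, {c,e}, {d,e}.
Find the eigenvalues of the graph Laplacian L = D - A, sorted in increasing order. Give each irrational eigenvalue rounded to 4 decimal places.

[0, 2, 2, 3, 5]

Each diagonal entry of L is the vertex degree and each off-diagonal entry is -1 where an edge is present, 0 otherwise; in the order [a, b, c, d, e] the diagonal is [3, 2, 2, 2, 3]. Diagonalising L (or applying a numerical eigensolver to the 5x5 matrix) gives the spectrum above. The single zero eigenvalue shows the graph is connected. By the matrix-tree theorem the graph has (1/5) * product of the nonzero eigenvalues = 12 spanning trees. The largest eigenvalue, 5, is at most the vertex count 5.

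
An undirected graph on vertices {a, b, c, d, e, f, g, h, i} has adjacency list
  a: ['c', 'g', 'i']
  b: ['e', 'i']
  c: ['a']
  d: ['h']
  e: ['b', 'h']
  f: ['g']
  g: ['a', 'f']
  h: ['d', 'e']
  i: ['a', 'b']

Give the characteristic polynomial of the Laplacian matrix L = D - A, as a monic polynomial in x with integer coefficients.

With the vertex order [a, b, c, d, e, f, g, h, i], the degrees are [3, 2, 1, 1, 2, 1, 2, 2, 2], giving D = diag(3, 2, 1, 1, 2, 1, 2, 2, 2) and L = D - A. L has integer entries, so p(x) = det(xI - L) has integer coefficients. Expanding the determinant yields x^9 - 16x^8 + 104x^7 - 354x^6 + 678x^5 - 730x^4 + 417x^3 - 110x^2 + 9x. Since p(0) = det(-L) = 0, x divides p(x). The largest eigenvalue, 4.3455, is at most the vertex count 9. By the matrix-tree theorem the graph has (1/9) * product of the nonzero eigenvalues = 1 spanning tree.

x^9 - 16x^8 + 104x^7 - 354x^6 + 678x^5 - 730x^4 + 417x^3 - 110x^2 + 9x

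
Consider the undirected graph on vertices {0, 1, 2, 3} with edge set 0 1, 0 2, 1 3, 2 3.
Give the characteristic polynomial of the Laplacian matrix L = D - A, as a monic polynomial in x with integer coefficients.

x^4 - 8x^3 + 20x^2 - 16x

Each diagonal entry of L is the vertex degree and each off-diagonal entry is -1 where an edge is present, 0 otherwise; in the order [0, 1, 2, 3] the diagonal is [2, 2, 2, 2]. Computing det(xI - L) by cofactor expansion (or equivalently via sum-over-permutations) gives x^4 - 8x^3 + 20x^2 - 16x. The constant term is 0 because L is singular (the all-ones vector lies in its kernel). By the matrix-tree theorem the graph has (1/4) * product of the nonzero eigenvalues = 4 spanning trees.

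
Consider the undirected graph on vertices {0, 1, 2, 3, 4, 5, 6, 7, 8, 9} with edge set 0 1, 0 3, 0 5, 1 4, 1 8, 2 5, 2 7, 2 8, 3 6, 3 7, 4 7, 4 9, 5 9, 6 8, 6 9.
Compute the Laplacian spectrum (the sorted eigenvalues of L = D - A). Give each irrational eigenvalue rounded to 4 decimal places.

Each diagonal entry of L is the vertex degree and each off-diagonal entry is -1 where an edge is present, 0 otherwise; in the order [0, 1, 2, 3, 4, 5, 6, 7, 8, 9] the diagonal is [3, 3, 3, 3, 3, 3, 3, 3, 3, 3]. Diagonalising L (or applying a numerical eigensolver to the 10x10 matrix) gives the spectrum above. There is one zero in the spectrum, matching the 1 component.

[0, 2, 2, 2, 2, 2, 5, 5, 5, 5]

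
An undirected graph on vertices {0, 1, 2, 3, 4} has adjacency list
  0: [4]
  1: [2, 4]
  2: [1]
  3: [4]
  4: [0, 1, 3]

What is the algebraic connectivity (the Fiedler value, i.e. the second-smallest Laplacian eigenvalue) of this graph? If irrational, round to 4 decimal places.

Reading degrees in the order [0, 1, 2, 3, 4] gives [1, 2, 1, 1, 3]; set D = diag(1, 2, 1, 1, 3) and form L = D - A. The sorted Laplacian eigenvalues are [0, 0.5188, 1, 2.3111, 4.1701]; the algebraic connectivity is the second entry, 0.5188. By the matrix-tree theorem the graph has (1/5) * product of the nonzero eigenvalues = 1 spanning tree.

0.5188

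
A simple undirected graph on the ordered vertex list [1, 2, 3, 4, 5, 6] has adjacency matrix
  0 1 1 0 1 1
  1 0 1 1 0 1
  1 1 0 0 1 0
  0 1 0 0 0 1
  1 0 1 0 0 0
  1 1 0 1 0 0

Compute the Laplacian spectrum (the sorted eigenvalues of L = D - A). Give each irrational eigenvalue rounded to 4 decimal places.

Reading degrees in the order [1, 2, 3, 4, 5, 6] gives [4, 4, 3, 2, 2, 3]; set D = diag(4, 4, 3, 2, 2, 3) and form L = D - A. L is symmetric positive semidefinite, so every eigenvalue is real and nonnegative. The single zero eigenvalue shows the graph is connected. By the matrix-tree theorem the graph has (1/6) * product of the nonzero eigenvalues = 55 spanning trees.

[0, 1.1864, 3, 3.4707, 5, 5.3429]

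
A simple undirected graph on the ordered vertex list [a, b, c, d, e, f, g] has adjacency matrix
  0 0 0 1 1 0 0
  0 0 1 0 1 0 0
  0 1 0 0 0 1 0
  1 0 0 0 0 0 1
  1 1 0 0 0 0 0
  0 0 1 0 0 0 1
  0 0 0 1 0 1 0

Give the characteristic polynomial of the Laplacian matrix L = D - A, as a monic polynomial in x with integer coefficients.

x^7 - 14x^6 + 77x^5 - 210x^4 + 294x^3 - 196x^2 + 49x

Reading degrees in the order [a, b, c, d, e, f, g] gives [2, 2, 2, 2, 2, 2, 2]; set D = diag(2, 2, 2, 2, 2, 2, 2) and form L = D - A. Computing det(xI - L) by cofactor expansion (or equivalently via sum-over-permutations) gives x^7 - 14x^6 + 77x^5 - 210x^4 + 294x^3 - 196x^2 + 49x. The coefficient of x^6 equals -trace(L) = -14, matching the sum of degrees. The eigenvalues sum to 14, which equals trace(L) = 2|E|.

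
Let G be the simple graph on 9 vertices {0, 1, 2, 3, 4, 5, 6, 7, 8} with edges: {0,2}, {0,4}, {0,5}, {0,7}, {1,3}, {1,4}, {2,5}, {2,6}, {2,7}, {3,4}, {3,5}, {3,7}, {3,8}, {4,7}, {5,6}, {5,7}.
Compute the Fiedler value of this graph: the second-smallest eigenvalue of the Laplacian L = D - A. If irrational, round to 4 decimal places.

0.8081

Reading degrees in the order [0, 1, 2, 3, 4, 5, 6, 7, 8] gives [4, 2, 4, 5, 4, 5, 2, 5, 1]; set D = diag(4, 2, 4, 5, 4, 5, 2, 5, 1) and form L = D - A. The sorted Laplacian eigenvalues are [0, 0.8081, 1.3161, 2.3585, 4.2822, 4.6947, 5.3598, 6.3863, 6.7942]; the algebraic connectivity is the second entry, 0.8081. The largest eigenvalue, 6.7942, is at most the vertex count 9.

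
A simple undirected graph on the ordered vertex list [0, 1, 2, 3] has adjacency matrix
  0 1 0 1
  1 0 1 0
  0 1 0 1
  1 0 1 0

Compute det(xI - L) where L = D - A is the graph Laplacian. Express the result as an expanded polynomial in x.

x^4 - 8x^3 + 20x^2 - 16x

Reading degrees in the order [0, 1, 2, 3] gives [2, 2, 2, 2]; set D = diag(2, 2, 2, 2) and form L = D - A. L has integer entries, so p(x) = det(xI - L) has integer coefficients. Expanding the determinant yields x^4 - 8x^3 + 20x^2 - 16x. The coefficient of x^3 equals -trace(L) = -8, matching the sum of degrees. By the matrix-tree theorem the graph has (1/4) * product of the nonzero eigenvalues = 4 spanning trees.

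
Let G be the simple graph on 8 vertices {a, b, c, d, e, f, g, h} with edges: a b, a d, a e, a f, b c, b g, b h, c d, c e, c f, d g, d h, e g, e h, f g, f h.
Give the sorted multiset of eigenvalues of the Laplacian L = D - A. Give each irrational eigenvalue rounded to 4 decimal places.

[0, 4, 4, 4, 4, 4, 4, 8]

With the vertex order [a, b, c, d, e, f, g, h], the degrees are [4, 4, 4, 4, 4, 4, 4, 4], giving D = diag(4, 4, 4, 4, 4, 4, 4, 4) and L = D - A. Since every row of L sums to 0, the all-ones vector is in the kernel and 0 is an eigenvalue.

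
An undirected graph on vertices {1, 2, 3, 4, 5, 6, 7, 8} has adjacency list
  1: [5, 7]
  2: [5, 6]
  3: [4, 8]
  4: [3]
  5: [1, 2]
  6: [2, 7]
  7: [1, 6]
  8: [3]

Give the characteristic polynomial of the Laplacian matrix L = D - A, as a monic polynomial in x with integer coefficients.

x^8 - 14x^7 + 78x^6 - 220x^5 + 330x^4 - 250x^3 + 75x^2

Reading degrees in the order [1, 2, 3, 4, 5, 6, 7, 8] gives [2, 2, 2, 1, 2, 2, 2, 1]; set D = diag(2, 2, 2, 1, 2, 2, 2, 1) and form L = D - A. L has integer entries, so p(x) = det(xI - L) has integer coefficients. Expanding the determinant yields x^8 - 14x^7 + 78x^6 - 220x^5 + 330x^4 - 250x^3 + 75x^2. Since p(0) = det(-L) = 0, x divides p(x). The eigenvalues sum to 14, which equals trace(L) = 2|E|.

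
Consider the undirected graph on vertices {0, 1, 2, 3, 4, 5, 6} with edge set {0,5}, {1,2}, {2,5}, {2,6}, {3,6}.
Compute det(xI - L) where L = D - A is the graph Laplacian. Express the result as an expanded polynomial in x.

Reading degrees in the order [0, 1, 2, 3, 4, 5, 6] gives [1, 1, 3, 1, 0, 2, 2]; set D = diag(1, 1, 3, 1, 0, 2, 2) and form L = D - A. L has integer entries, so p(x) = det(xI - L) has integer coefficients. Expanding the determinant yields x^7 - 10x^6 + 35x^5 - 52x^4 + 31x^3 - 6x^2. Since p(0) = det(-L) = 0, x divides p(x).

x^7 - 10x^6 + 35x^5 - 52x^4 + 31x^3 - 6x^2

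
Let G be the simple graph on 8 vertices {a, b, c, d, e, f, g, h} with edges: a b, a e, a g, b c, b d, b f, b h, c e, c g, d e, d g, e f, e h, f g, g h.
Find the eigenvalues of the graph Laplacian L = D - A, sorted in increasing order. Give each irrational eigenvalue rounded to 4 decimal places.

Each diagonal entry of L is the vertex degree and each off-diagonal entry is -1 where an edge is present, 0 otherwise; in the order [a, b, c, d, e, f, g, h] the diagonal is [3, 5, 3, 3, 5, 3, 5, 3]. Since every row of L sums to 0, the all-ones vector is in the kernel and 0 is an eigenvalue. The single zero eigenvalue shows the graph is connected. By the matrix-tree theorem the graph has (1/8) * product of the nonzero eigenvalues = 2025 spanning trees. The largest eigenvalue, 8, is at most the vertex count 8.

[0, 3, 3, 3, 3, 5, 5, 8]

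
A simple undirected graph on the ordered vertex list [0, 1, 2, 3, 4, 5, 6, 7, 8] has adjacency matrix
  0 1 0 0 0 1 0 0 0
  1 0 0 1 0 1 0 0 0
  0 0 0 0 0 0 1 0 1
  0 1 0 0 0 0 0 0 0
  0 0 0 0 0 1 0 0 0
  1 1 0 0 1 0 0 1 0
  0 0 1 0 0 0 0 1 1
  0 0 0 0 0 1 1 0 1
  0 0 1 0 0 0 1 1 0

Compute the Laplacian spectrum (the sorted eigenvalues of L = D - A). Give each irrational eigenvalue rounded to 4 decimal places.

[0, 0.2679, 0.7342, 1.4028, 2.3712, 3.7321, 4, 4.1043, 5.3875]

Each diagonal entry of L is the vertex degree and each off-diagonal entry is -1 where an edge is present, 0 otherwise; in the order [0, 1, 2, 3, 4, 5, 6, 7, 8] the diagonal is [2, 3, 2, 1, 1, 4, 3, 3, 3]. The multiplicity of 0 as a Laplacian eigenvalue equals the number of connected components. The single zero eigenvalue shows the graph is connected. The eigenvalues sum to 22, which equals trace(L) = 2|E|.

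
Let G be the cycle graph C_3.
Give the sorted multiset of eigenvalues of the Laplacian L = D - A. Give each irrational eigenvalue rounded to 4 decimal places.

The graph has 3 vertices and degree multiset [2, 2, 2]; D is the diagonal matrix of degrees and L = D - A. The multiplicity of 0 as a Laplacian eigenvalue equals the number of connected components. By the matrix-tree theorem the graph has (1/3) * product of the nonzero eigenvalues = 3 spanning trees.

[0, 3, 3]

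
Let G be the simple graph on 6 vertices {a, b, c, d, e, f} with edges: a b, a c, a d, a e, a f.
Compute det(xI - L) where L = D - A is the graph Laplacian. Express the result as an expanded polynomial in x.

x^6 - 10x^5 + 30x^4 - 40x^3 + 25x^2 - 6x

Reading degrees in the order [a, b, c, d, e, f] gives [5, 1, 1, 1, 1, 1]; set D = diag(5, 1, 1, 1, 1, 1) and form L = D - A. Computing det(xI - L) by cofactor expansion (or equivalently via sum-over-permutations) gives x^6 - 10x^5 + 30x^4 - 40x^3 + 25x^2 - 6x. Since p(0) = det(-L) = 0, x divides p(x). By the matrix-tree theorem the graph has (1/6) * product of the nonzero eigenvalues = 1 spanning tree.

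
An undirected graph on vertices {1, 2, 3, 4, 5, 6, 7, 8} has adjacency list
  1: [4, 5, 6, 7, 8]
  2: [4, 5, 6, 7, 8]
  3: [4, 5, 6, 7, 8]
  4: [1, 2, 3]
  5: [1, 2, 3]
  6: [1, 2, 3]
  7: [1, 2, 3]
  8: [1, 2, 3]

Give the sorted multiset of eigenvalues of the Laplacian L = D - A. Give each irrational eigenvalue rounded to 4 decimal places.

[0, 3, 3, 3, 3, 5, 5, 8]

Reading degrees in the order [1, 2, 3, 4, 5, 6, 7, 8] gives [5, 5, 5, 3, 3, 3, 3, 3]; set D = diag(5, 5, 5, 3, 3, 3, 3, 3) and form L = D - A. Diagonalising L (or applying a numerical eigensolver to the 8x8 matrix) gives the spectrum above. The single zero eigenvalue shows the graph is connected. The eigenvalues sum to 30, which equals trace(L) = 2|E|. There is one zero in the spectrum, matching the 1 component.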